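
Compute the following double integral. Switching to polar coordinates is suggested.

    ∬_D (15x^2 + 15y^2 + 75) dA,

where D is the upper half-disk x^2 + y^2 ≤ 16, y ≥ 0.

The region D is 0 ≤ r ≤ 4, 0 ≤ θ ≤ π in polar coordinates, where x = r cos(θ), y = r sin(θ), and dA = r dr dθ.

Under the substitution, the integrand becomes 15r^2 + 75, so

    ∬_D (15x^2 + 15y^2 + 75) dA = ∫_{0}^{π} ∫_{0}^{4} (15r^2 + 75) · r dr dθ.

Inner integral (in r): ∫_{0}^{4} (15r^2 + 75) · r dr = 1560.

Outer integral (in θ): ∫_{0}^{π} (1560) dθ = 1560π.

Therefore ∬_D (15x^2 + 15y^2 + 75) dA = 1560π.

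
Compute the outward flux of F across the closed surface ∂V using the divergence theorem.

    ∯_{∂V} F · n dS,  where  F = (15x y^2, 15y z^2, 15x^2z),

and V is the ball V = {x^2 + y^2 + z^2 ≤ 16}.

By the divergence theorem,

    ∯_{∂V} F · n dS = ∭_V (∇ · F) dV.

Compute the divergence:
    ∇ · F = ∂F_x/∂x + ∂F_y/∂y + ∂F_z/∂z = 15y^2 + 15z^2 + 15x^2 = 15x^2 + 15y^2 + 15z^2.

In spherical coordinates, x = ρ sin(φ) cos(θ), y = ρ sin(φ) sin(θ), z = ρ cos(φ), dV = ρ^2 sin(φ) dρ dφ dθ, with 0 ≤ ρ ≤ 4, 0 ≤ φ ≤ π, 0 ≤ θ ≤ 2π.

The integrand, after substitution and multiplying by the volume element, becomes (15ρ^2) · ρ^2 sin(φ), so

    ∭_V (∇·F) dV = ∫_0^{2π} ∫_0^{π} ∫_0^{4} (15ρ^2) · ρ^2 sin(φ) dρ dφ dθ.

Inner (ρ from 0 to 4): 3072sin(φ).
Middle (φ from 0 to π): 6144.
Outer (θ from 0 to 2π): 12288π.

Therefore ∯_{∂V} F · n dS = 12288π.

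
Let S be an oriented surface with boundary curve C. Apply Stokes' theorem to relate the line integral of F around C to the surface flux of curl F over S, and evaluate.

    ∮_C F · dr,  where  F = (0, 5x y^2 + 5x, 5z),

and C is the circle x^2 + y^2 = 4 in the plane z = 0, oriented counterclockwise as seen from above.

Let S be the flat disk x^2 + y^2 ≤ 4 in the plane z = 0, with upward unit normal n̂ = ẑ. By Stokes' theorem,

    ∮_C F · dr = ∬_S (∇ × F) · n̂ dS = ∬_D (curl F)_z dA,

where D is the disk x^2 + y^2 ≤ 4.

Compute the curl of F = (0, 5x y^2 + 5x, 5z):
    (∇ × F)_x = ∂F_z/∂y - ∂F_y/∂z = 0,
    (∇ × F)_y = ∂F_x/∂z - ∂F_z/∂x = 0,
    (∇ × F)_z = ∂F_y/∂x - ∂F_x/∂y = 5y^2 + 5.

On z = 0, (curl F)_z = 5y^2 + 5.

Convert to polar (x = r cos θ, y = r sin θ, dA = r dr dθ); the integrand becomes 5r^2sin(θ)^2 + 5, so

    ∬_D (curl F)_z dA = ∫_0^{2π} ∫_0^{2} (5r^2sin(θ)^2 + 5) · r dr dθ.

Inner (r from 0 to 2): 20 - 10cos(2θ).
Outer (θ from 0 to 2π): 40π.

Therefore ∮_C F · dr = 40π.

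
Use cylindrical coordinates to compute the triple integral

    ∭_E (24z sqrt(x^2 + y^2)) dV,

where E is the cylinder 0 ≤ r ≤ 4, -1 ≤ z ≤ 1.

In cylindrical coordinates, x = r cos(θ), y = r sin(θ), z = z, and dV = r dr dθ dz.

The integrand becomes 24r z, so

    ∭_E (24z sqrt(x^2 + y^2)) dV = ∫_{0}^{2π} ∫_{0}^{4} ∫_{-1}^{1} (24r z) · r dz dr dθ.

Inner (z): 0.
Middle (r from 0 to 4): 0.
Outer (θ): 0.

Therefore the triple integral equals 0.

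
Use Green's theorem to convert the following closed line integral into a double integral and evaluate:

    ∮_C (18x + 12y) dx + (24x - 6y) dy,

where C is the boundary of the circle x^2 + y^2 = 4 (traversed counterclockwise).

Green's theorem converts the closed line integral into a double integral over the enclosed region D:

    ∮_C P dx + Q dy = ∬_D (∂Q/∂x - ∂P/∂y) dA.

Here P = 18x + 12y, Q = 24x - 6y, so

    ∂Q/∂x = 24,    ∂P/∂y = 12,
    ∂Q/∂x - ∂P/∂y = 12.

D is the region x^2 + y^2 ≤ 4. Evaluating the double integral:

In polar coordinates (x = r cos θ, y = r sin θ, dA = r dr dθ) the integrand becomes 12, so

    ∬_D (12) dA = ∫_0^{2π} ∫_0^{2} (12) · r dr dθ.

Inner (r from 0 to 2): 24.
Outer (θ from 0 to 2π): 48π.

Therefore ∮_C P dx + Q dy = 48π.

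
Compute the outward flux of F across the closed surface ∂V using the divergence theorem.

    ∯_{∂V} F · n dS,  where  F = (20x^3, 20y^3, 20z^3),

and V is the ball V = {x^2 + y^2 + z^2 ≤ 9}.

By the divergence theorem,

    ∯_{∂V} F · n dS = ∭_V (∇ · F) dV.

Compute the divergence:
    ∇ · F = ∂F_x/∂x + ∂F_y/∂y + ∂F_z/∂z = 60x^2 + 60y^2 + 60z^2.

In spherical coordinates, x = ρ sin(φ) cos(θ), y = ρ sin(φ) sin(θ), z = ρ cos(φ), dV = ρ^2 sin(φ) dρ dφ dθ, with 0 ≤ ρ ≤ 3, 0 ≤ φ ≤ π, 0 ≤ θ ≤ 2π.

The integrand, after substitution and multiplying by the volume element, becomes (60ρ^2) · ρ^2 sin(φ), so

    ∭_V (∇·F) dV = ∫_0^{2π} ∫_0^{π} ∫_0^{3} (60ρ^2) · ρ^2 sin(φ) dρ dφ dθ.

Inner (ρ from 0 to 3): 2916sin(φ).
Middle (φ from 0 to π): 5832.
Outer (θ from 0 to 2π): 11664π.

Therefore ∯_{∂V} F · n dS = 11664π.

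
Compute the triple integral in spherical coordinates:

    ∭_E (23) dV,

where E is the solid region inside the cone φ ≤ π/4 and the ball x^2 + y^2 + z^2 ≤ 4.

In spherical coordinates, x = ρ sin(φ) cos(θ), y = ρ sin(φ) sin(θ), z = ρ cos(φ), and dV = ρ^2 sin(φ) dρ dφ dθ.

The integrand becomes 23, so

    ∭_E (23) dV = ∫_{0}^{2π} ∫_{0}^{π/4} ∫_{0}^{2} (23) · ρ^2 sin(φ) dρ dφ dθ.

Inner (ρ): 184sin(φ)/3.
Middle (φ): 184/3 - 92sqrt(2)/3.
Outer (θ): 184π (2 - sqrt(2))/3.

Therefore the triple integral equals 184π (2 - sqrt(2))/3.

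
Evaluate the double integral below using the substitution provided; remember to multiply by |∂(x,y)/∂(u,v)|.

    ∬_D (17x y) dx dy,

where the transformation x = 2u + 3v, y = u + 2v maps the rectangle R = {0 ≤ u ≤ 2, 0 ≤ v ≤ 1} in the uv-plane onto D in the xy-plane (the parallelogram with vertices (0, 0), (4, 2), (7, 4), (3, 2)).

Compute the Jacobian determinant of (x, y) with respect to (u, v):

    ∂(x,y)/∂(u,v) = | 2  3 | = (2)(2) - (3)(1) = 1.
                   | 1  2 |

Its absolute value is |J| = 1 (the area scaling factor).

Substituting x = 2u + 3v, y = u + 2v into the integrand,

    17x y → 34u^2 + 119u v + 102v^2,

so the integral becomes

    ∬_R (34u^2 + 119u v + 102v^2) · |J| du dv = ∫_0^2 ∫_0^1 (34u^2 + 119u v + 102v^2) dv du.

Inner (v): 34u^2 + 119u/2 + 34.
Outer (u): 833/3.

Therefore ∬_D (17x y) dx dy = 833/3.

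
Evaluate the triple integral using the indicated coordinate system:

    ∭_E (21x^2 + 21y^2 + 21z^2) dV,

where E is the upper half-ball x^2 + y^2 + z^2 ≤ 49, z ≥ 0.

In spherical coordinates, x = ρ sin(φ) cos(θ), y = ρ sin(φ) sin(θ), z = ρ cos(φ), and dV = ρ^2 sin(φ) dρ dφ dθ.

The integrand becomes 21ρ^2, so

    ∭_E (21x^2 + 21y^2 + 21z^2) dV = ∫_{0}^{2π} ∫_{0}^{π/2} ∫_{0}^{7} (21ρ^2) · ρ^2 sin(φ) dρ dφ dθ.

Inner (ρ): 352947sin(φ)/5.
Middle (φ): 352947/5.
Outer (θ): 705894π/5.

Therefore the triple integral equals 705894π/5.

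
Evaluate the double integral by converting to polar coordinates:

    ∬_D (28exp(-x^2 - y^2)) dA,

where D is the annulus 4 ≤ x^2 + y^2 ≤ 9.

The region D is 2 ≤ r ≤ 3, 0 ≤ θ ≤ 2π in polar coordinates, where x = r cos(θ), y = r sin(θ), and dA = r dr dθ.

Under the substitution, the integrand becomes 28exp(-r^2), so

    ∬_D (28exp(-x^2 - y^2)) dA = ∫_{0}^{2π} ∫_{2}^{3} (28exp(-r^2)) · r dr dθ.

Inner integral (in r): ∫_{2}^{3} (28exp(-r^2)) · r dr = -(14 - 14exp(5))exp(-9).

Outer integral (in θ): ∫_{0}^{2π} (-(14 - 14exp(5))exp(-9)) dθ = -28π (1 - exp(5))exp(-9).

Therefore ∬_D (28exp(-x^2 - y^2)) dA = -28π (1 - exp(5))exp(-9).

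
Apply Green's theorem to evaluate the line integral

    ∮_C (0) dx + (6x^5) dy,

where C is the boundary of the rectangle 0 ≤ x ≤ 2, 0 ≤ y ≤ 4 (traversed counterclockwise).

Green's theorem converts the closed line integral into a double integral over the enclosed region D:

    ∮_C P dx + Q dy = ∬_D (∂Q/∂x - ∂P/∂y) dA.

Here P = 0, Q = 6x^5, so

    ∂Q/∂x = 30x^4,    ∂P/∂y = 0,
    ∂Q/∂x - ∂P/∂y = 30x^4.

D is the region 0 ≤ x ≤ 2, 0 ≤ y ≤ 4. Evaluating the double integral:

    ∬_D (30x^4) dA = ∫_0^{2} ∫_0^{4} (30x^4) dy dx.

Inner (y from 0 to 4): 120x^4.
Outer (x from 0 to 2): 768.

Therefore ∮_C P dx + Q dy = 768.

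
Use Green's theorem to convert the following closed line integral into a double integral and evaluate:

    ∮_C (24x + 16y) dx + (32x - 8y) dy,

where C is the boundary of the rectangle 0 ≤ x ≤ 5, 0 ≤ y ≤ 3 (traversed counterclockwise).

Green's theorem converts the closed line integral into a double integral over the enclosed region D:

    ∮_C P dx + Q dy = ∬_D (∂Q/∂x - ∂P/∂y) dA.

Here P = 24x + 16y, Q = 32x - 8y, so

    ∂Q/∂x = 32,    ∂P/∂y = 16,
    ∂Q/∂x - ∂P/∂y = 16.

D is the region 0 ≤ x ≤ 5, 0 ≤ y ≤ 3. Evaluating the double integral:

    ∬_D (16) dA = ∫_0^{5} ∫_0^{3} (16) dy dx.

Inner (y from 0 to 3): 48.
Outer (x from 0 to 5): 240.

Therefore ∮_C P dx + Q dy = 240.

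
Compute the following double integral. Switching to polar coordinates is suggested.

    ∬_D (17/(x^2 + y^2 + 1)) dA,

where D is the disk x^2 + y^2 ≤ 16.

The region D is 0 ≤ r ≤ 4, 0 ≤ θ ≤ 2π in polar coordinates, where x = r cos(θ), y = r sin(θ), and dA = r dr dθ.

Under the substitution, the integrand becomes 17/(r^2 + 1), so

    ∬_D (17/(x^2 + y^2 + 1)) dA = ∫_{0}^{2π} ∫_{0}^{4} (17/(r^2 + 1)) · r dr dθ.

Inner integral (in r): ∫_{0}^{4} (17/(r^2 + 1)) · r dr = 17log(17)/2.

Outer integral (in θ): ∫_{0}^{2π} (17log(17)/2) dθ = 17π log(17).

Therefore ∬_D (17/(x^2 + y^2 + 1)) dA = 17π log(17).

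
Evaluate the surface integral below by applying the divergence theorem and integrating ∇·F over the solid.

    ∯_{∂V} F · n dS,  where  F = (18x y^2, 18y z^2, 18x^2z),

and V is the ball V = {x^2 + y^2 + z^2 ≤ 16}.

By the divergence theorem,

    ∯_{∂V} F · n dS = ∭_V (∇ · F) dV.

Compute the divergence:
    ∇ · F = ∂F_x/∂x + ∂F_y/∂y + ∂F_z/∂z = 18y^2 + 18z^2 + 18x^2 = 18x^2 + 18y^2 + 18z^2.

In spherical coordinates, x = ρ sin(φ) cos(θ), y = ρ sin(φ) sin(θ), z = ρ cos(φ), dV = ρ^2 sin(φ) dρ dφ dθ, with 0 ≤ ρ ≤ 4, 0 ≤ φ ≤ π, 0 ≤ θ ≤ 2π.

The integrand, after substitution and multiplying by the volume element, becomes (18ρ^2) · ρ^2 sin(φ), so

    ∭_V (∇·F) dV = ∫_0^{2π} ∫_0^{π} ∫_0^{4} (18ρ^2) · ρ^2 sin(φ) dρ dφ dθ.

Inner (ρ from 0 to 4): 18432sin(φ)/5.
Middle (φ from 0 to π): 36864/5.
Outer (θ from 0 to 2π): 73728π/5.

Therefore ∯_{∂V} F · n dS = 73728π/5.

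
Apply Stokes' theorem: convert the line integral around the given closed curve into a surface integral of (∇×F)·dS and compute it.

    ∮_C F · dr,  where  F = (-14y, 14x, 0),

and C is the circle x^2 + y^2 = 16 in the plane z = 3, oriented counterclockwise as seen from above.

Let S be the flat disk x^2 + y^2 ≤ 16 in the plane z = 3, with upward unit normal n̂ = ẑ. By Stokes' theorem,

    ∮_C F · dr = ∬_S (∇ × F) · n̂ dS = ∬_D (curl F)_z dA,

where D is the disk x^2 + y^2 ≤ 16.

Compute the curl of F = (-14y, 14x, 0):
    (∇ × F)_x = ∂F_z/∂y - ∂F_y/∂z = 0,
    (∇ × F)_y = ∂F_x/∂z - ∂F_z/∂x = 0,
    (∇ × F)_z = ∂F_y/∂x - ∂F_x/∂y = 28.

On z = 3, (curl F)_z = 28.

Convert to polar (x = r cos θ, y = r sin θ, dA = r dr dθ); the integrand becomes 28, so

    ∬_D (curl F)_z dA = ∫_0^{2π} ∫_0^{4} (28) · r dr dθ.

Inner (r from 0 to 4): 224.
Outer (θ from 0 to 2π): 448π.

Therefore ∮_C F · dr = 448π.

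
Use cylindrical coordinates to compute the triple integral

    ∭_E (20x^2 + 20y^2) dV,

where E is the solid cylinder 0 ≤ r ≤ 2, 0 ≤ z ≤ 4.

In cylindrical coordinates, x = r cos(θ), y = r sin(θ), z = z, and dV = r dr dθ dz.

The integrand becomes 20r^2, so

    ∭_E (20x^2 + 20y^2) dV = ∫_{0}^{2π} ∫_{0}^{2} ∫_{0}^{4} (20r^2) · r dz dr dθ.

Inner (z): 80r^3.
Middle (r from 0 to 2): 320.
Outer (θ): 640π.

Therefore the triple integral equals 640π.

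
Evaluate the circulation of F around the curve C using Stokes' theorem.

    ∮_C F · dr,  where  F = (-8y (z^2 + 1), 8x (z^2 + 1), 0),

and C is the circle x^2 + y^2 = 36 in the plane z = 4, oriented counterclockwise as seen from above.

Let S be the flat disk x^2 + y^2 ≤ 36 in the plane z = 4, with upward unit normal n̂ = ẑ. By Stokes' theorem,

    ∮_C F · dr = ∬_S (∇ × F) · n̂ dS = ∬_D (curl F)_z dA,

where D is the disk x^2 + y^2 ≤ 36.

Compute the curl of F = (-8y (z^2 + 1), 8x (z^2 + 1), 0):
    (∇ × F)_x = ∂F_z/∂y - ∂F_y/∂z = -16x z,
    (∇ × F)_y = ∂F_x/∂z - ∂F_z/∂x = -16y z,
    (∇ × F)_z = ∂F_y/∂x - ∂F_x/∂y = 16z^2 + 16.

On z = 4, (curl F)_z = 272.

Convert to polar (x = r cos θ, y = r sin θ, dA = r dr dθ); the integrand becomes 272, so

    ∬_D (curl F)_z dA = ∫_0^{2π} ∫_0^{6} (272) · r dr dθ.

Inner (r from 0 to 6): 4896.
Outer (θ from 0 to 2π): 9792π.

Therefore ∮_C F · dr = 9792π.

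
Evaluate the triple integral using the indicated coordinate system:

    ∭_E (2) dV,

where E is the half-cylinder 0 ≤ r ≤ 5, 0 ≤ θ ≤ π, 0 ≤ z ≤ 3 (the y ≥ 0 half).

In cylindrical coordinates, x = r cos(θ), y = r sin(θ), z = z, and dV = r dr dθ dz.

The integrand becomes 2, so

    ∭_E (2) dV = ∫_{0}^{π} ∫_{0}^{5} ∫_{0}^{3} (2) · r dz dr dθ.

Inner (z): 6r.
Middle (r from 0 to 5): 75.
Outer (θ): 75π.

Therefore the triple integral equals 75π.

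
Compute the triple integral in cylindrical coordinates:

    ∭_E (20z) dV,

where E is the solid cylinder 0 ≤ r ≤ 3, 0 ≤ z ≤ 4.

In cylindrical coordinates, x = r cos(θ), y = r sin(θ), z = z, and dV = r dr dθ dz.

The integrand becomes 20z, so

    ∭_E (20z) dV = ∫_{0}^{2π} ∫_{0}^{3} ∫_{0}^{4} (20z) · r dz dr dθ.

Inner (z): 160r.
Middle (r from 0 to 3): 720.
Outer (θ): 1440π.

Therefore the triple integral equals 1440π.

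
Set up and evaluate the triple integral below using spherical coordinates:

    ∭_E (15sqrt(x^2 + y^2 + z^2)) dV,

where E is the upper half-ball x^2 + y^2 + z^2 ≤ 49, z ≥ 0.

In spherical coordinates, x = ρ sin(φ) cos(θ), y = ρ sin(φ) sin(θ), z = ρ cos(φ), and dV = ρ^2 sin(φ) dρ dφ dθ.

The integrand becomes 15ρ, so

    ∭_E (15sqrt(x^2 + y^2 + z^2)) dV = ∫_{0}^{2π} ∫_{0}^{π/2} ∫_{0}^{7} (15ρ) · ρ^2 sin(φ) dρ dφ dθ.

Inner (ρ): 36015sin(φ)/4.
Middle (φ): 36015/4.
Outer (θ): 36015π/2.

Therefore the triple integral equals 36015π/2.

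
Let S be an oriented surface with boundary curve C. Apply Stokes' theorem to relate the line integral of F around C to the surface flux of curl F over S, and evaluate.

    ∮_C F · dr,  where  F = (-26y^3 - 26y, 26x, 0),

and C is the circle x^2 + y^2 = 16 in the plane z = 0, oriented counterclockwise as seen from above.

Let S be the flat disk x^2 + y^2 ≤ 16 in the plane z = 0, with upward unit normal n̂ = ẑ. By Stokes' theorem,

    ∮_C F · dr = ∬_S (∇ × F) · n̂ dS = ∬_D (curl F)_z dA,

where D is the disk x^2 + y^2 ≤ 16.

Compute the curl of F = (-26y^3 - 26y, 26x, 0):
    (∇ × F)_x = ∂F_z/∂y - ∂F_y/∂z = 0,
    (∇ × F)_y = ∂F_x/∂z - ∂F_z/∂x = 0,
    (∇ × F)_z = ∂F_y/∂x - ∂F_x/∂y = 78y^2 + 52.

On z = 0, (curl F)_z = 78y^2 + 52.

Convert to polar (x = r cos θ, y = r sin θ, dA = r dr dθ); the integrand becomes 78r^2sin(θ)^2 + 52, so

    ∬_D (curl F)_z dA = ∫_0^{2π} ∫_0^{4} (78r^2sin(θ)^2 + 52) · r dr dθ.

Inner (r from 0 to 4): 4992sin(θ)^2 + 416.
Outer (θ from 0 to 2π): 5824π.

Therefore ∮_C F · dr = 5824π.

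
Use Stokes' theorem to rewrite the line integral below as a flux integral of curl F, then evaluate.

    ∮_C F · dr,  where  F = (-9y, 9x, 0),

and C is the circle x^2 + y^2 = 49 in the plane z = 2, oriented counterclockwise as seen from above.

Let S be the flat disk x^2 + y^2 ≤ 49 in the plane z = 2, with upward unit normal n̂ = ẑ. By Stokes' theorem,

    ∮_C F · dr = ∬_S (∇ × F) · n̂ dS = ∬_D (curl F)_z dA,

where D is the disk x^2 + y^2 ≤ 49.

Compute the curl of F = (-9y, 9x, 0):
    (∇ × F)_x = ∂F_z/∂y - ∂F_y/∂z = 0,
    (∇ × F)_y = ∂F_x/∂z - ∂F_z/∂x = 0,
    (∇ × F)_z = ∂F_y/∂x - ∂F_x/∂y = 18.

On z = 2, (curl F)_z = 18.

Convert to polar (x = r cos θ, y = r sin θ, dA = r dr dθ); the integrand becomes 18, so

    ∬_D (curl F)_z dA = ∫_0^{2π} ∫_0^{7} (18) · r dr dθ.

Inner (r from 0 to 7): 441.
Outer (θ from 0 to 2π): 882π.

Therefore ∮_C F · dr = 882π.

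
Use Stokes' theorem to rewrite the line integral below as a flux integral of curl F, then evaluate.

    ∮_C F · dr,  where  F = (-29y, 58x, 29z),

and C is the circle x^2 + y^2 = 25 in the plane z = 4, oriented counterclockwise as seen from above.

Let S be the flat disk x^2 + y^2 ≤ 25 in the plane z = 4, with upward unit normal n̂ = ẑ. By Stokes' theorem,

    ∮_C F · dr = ∬_S (∇ × F) · n̂ dS = ∬_D (curl F)_z dA,

where D is the disk x^2 + y^2 ≤ 25.

Compute the curl of F = (-29y, 58x, 29z):
    (∇ × F)_x = ∂F_z/∂y - ∂F_y/∂z = 0,
    (∇ × F)_y = ∂F_x/∂z - ∂F_z/∂x = 0,
    (∇ × F)_z = ∂F_y/∂x - ∂F_x/∂y = 87.

On z = 4, (curl F)_z = 87.

Convert to polar (x = r cos θ, y = r sin θ, dA = r dr dθ); the integrand becomes 87, so

    ∬_D (curl F)_z dA = ∫_0^{2π} ∫_0^{5} (87) · r dr dθ.

Inner (r from 0 to 5): 2175/2.
Outer (θ from 0 to 2π): 2175π.

Therefore ∮_C F · dr = 2175π.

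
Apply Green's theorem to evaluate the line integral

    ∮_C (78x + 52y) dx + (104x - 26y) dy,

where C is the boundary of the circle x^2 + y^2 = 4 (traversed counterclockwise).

Green's theorem converts the closed line integral into a double integral over the enclosed region D:

    ∮_C P dx + Q dy = ∬_D (∂Q/∂x - ∂P/∂y) dA.

Here P = 78x + 52y, Q = 104x - 26y, so

    ∂Q/∂x = 104,    ∂P/∂y = 52,
    ∂Q/∂x - ∂P/∂y = 52.

D is the region x^2 + y^2 ≤ 4. Evaluating the double integral:

In polar coordinates (x = r cos θ, y = r sin θ, dA = r dr dθ) the integrand becomes 52, so

    ∬_D (52) dA = ∫_0^{2π} ∫_0^{2} (52) · r dr dθ.

Inner (r from 0 to 2): 104.
Outer (θ from 0 to 2π): 208π.

Therefore ∮_C P dx + Q dy = 208π.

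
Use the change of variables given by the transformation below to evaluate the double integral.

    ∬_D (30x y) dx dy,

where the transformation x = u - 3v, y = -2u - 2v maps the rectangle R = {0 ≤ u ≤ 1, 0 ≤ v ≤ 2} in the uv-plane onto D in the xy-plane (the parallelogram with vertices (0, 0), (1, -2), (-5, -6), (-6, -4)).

Compute the Jacobian determinant of (x, y) with respect to (u, v):

    ∂(x,y)/∂(u,v) = | 1  -3 | = (1)(-2) - (-3)(-2) = -8.
                   | -2  -2 |

Its absolute value is |J| = 8 (the area scaling factor).

Substituting x = u - 3v, y = -2u - 2v into the integrand,

    30x y → -60u^2 + 120u v + 180v^2,

so the integral becomes

    ∬_R (-60u^2 + 120u v + 180v^2) · |J| du dv = ∫_0^1 ∫_0^2 (-480u^2 + 960u v + 1440v^2) dv du.

Inner (v): -960u^2 + 1920u + 3840.
Outer (u): 4480.

Therefore ∬_D (30x y) dx dy = 4480.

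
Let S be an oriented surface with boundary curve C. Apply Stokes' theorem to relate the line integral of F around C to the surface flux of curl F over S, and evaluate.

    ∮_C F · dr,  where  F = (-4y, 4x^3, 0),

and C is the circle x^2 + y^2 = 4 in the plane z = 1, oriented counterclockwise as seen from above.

Let S be the flat disk x^2 + y^2 ≤ 4 in the plane z = 1, with upward unit normal n̂ = ẑ. By Stokes' theorem,

    ∮_C F · dr = ∬_S (∇ × F) · n̂ dS = ∬_D (curl F)_z dA,

where D is the disk x^2 + y^2 ≤ 4.

Compute the curl of F = (-4y, 4x^3, 0):
    (∇ × F)_x = ∂F_z/∂y - ∂F_y/∂z = 0,
    (∇ × F)_y = ∂F_x/∂z - ∂F_z/∂x = 0,
    (∇ × F)_z = ∂F_y/∂x - ∂F_x/∂y = 12x^2 + 4.

On z = 1, (curl F)_z = 12x^2 + 4.

Convert to polar (x = r cos θ, y = r sin θ, dA = r dr dθ); the integrand becomes 12r^2cos(θ)^2 + 4, so

    ∬_D (curl F)_z dA = ∫_0^{2π} ∫_0^{2} (12r^2cos(θ)^2 + 4) · r dr dθ.

Inner (r from 0 to 2): 48cos(θ)^2 + 8.
Outer (θ from 0 to 2π): 64π.

Therefore ∮_C F · dr = 64π.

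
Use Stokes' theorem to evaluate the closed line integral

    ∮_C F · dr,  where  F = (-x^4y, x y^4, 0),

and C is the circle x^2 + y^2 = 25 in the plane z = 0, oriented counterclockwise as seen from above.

Let S be the flat disk x^2 + y^2 ≤ 25 in the plane z = 0, with upward unit normal n̂ = ẑ. By Stokes' theorem,

    ∮_C F · dr = ∬_S (∇ × F) · n̂ dS = ∬_D (curl F)_z dA,

where D is the disk x^2 + y^2 ≤ 25.

Compute the curl of F = (-x^4y, x y^4, 0):
    (∇ × F)_x = ∂F_z/∂y - ∂F_y/∂z = 0,
    (∇ × F)_y = ∂F_x/∂z - ∂F_z/∂x = 0,
    (∇ × F)_z = ∂F_y/∂x - ∂F_x/∂y = x^4 + y^4.

On z = 0, (curl F)_z = x^4 + y^4.

Convert to polar (x = r cos θ, y = r sin θ, dA = r dr dθ); the integrand becomes r^4(sin(θ)^4 + cos(θ)^4), so

    ∬_D (curl F)_z dA = ∫_0^{2π} ∫_0^{5} (r^4(sin(θ)^4 + cos(θ)^4)) · r dr dθ.

Inner (r from 0 to 5): 15625sin(θ)^4/6 + 15625cos(θ)^4/6.
Outer (θ from 0 to 2π): 15625π/4.

Therefore ∮_C F · dr = 15625π/4.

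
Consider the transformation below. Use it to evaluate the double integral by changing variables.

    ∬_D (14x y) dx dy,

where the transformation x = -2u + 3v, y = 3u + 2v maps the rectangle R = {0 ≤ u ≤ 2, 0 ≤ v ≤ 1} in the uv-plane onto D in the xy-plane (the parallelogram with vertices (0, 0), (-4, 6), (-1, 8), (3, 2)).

Compute the Jacobian determinant of (x, y) with respect to (u, v):

    ∂(x,y)/∂(u,v) = | -2  3 | = (-2)(2) - (3)(3) = -13.
                   | 3  2 |

Its absolute value is |J| = 13 (the area scaling factor).

Substituting x = -2u + 3v, y = 3u + 2v into the integrand,

    14x y → -84u^2 + 70u v + 84v^2,

so the integral becomes

    ∬_R (-84u^2 + 70u v + 84v^2) · |J| du dv = ∫_0^2 ∫_0^1 (-1092u^2 + 910u v + 1092v^2) dv du.

Inner (v): -1092u^2 + 455u + 364.
Outer (u): -1274.

Therefore ∬_D (14x y) dx dy = -1274.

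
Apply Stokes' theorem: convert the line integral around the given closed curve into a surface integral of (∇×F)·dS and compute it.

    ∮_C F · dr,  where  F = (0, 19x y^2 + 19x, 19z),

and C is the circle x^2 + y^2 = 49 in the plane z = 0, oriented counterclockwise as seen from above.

Let S be the flat disk x^2 + y^2 ≤ 49 in the plane z = 0, with upward unit normal n̂ = ẑ. By Stokes' theorem,

    ∮_C F · dr = ∬_S (∇ × F) · n̂ dS = ∬_D (curl F)_z dA,

where D is the disk x^2 + y^2 ≤ 49.

Compute the curl of F = (0, 19x y^2 + 19x, 19z):
    (∇ × F)_x = ∂F_z/∂y - ∂F_y/∂z = 0,
    (∇ × F)_y = ∂F_x/∂z - ∂F_z/∂x = 0,
    (∇ × F)_z = ∂F_y/∂x - ∂F_x/∂y = 19y^2 + 19.

On z = 0, (curl F)_z = 19y^2 + 19.

Convert to polar (x = r cos θ, y = r sin θ, dA = r dr dθ); the integrand becomes 19r^2sin(θ)^2 + 19, so

    ∬_D (curl F)_z dA = ∫_0^{2π} ∫_0^{7} (19r^2sin(θ)^2 + 19) · r dr dθ.

Inner (r from 0 to 7): 45619sin(θ)^2/4 + 931/2.
Outer (θ from 0 to 2π): 49343π/4.

Therefore ∮_C F · dr = 49343π/4.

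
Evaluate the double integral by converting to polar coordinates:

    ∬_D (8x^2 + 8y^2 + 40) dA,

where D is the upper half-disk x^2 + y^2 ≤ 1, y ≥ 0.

The region D is 0 ≤ r ≤ 1, 0 ≤ θ ≤ π in polar coordinates, where x = r cos(θ), y = r sin(θ), and dA = r dr dθ.

Under the substitution, the integrand becomes 8r^2 + 40, so

    ∬_D (8x^2 + 8y^2 + 40) dA = ∫_{0}^{π} ∫_{0}^{1} (8r^2 + 40) · r dr dθ.

Inner integral (in r): ∫_{0}^{1} (8r^2 + 40) · r dr = 22.

Outer integral (in θ): ∫_{0}^{π} (22) dθ = 22π.

Therefore ∬_D (8x^2 + 8y^2 + 40) dA = 22π.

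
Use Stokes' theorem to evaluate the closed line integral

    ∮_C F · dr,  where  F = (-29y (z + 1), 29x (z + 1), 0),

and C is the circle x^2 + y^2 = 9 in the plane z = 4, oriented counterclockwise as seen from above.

Let S be the flat disk x^2 + y^2 ≤ 9 in the plane z = 4, with upward unit normal n̂ = ẑ. By Stokes' theorem,

    ∮_C F · dr = ∬_S (∇ × F) · n̂ dS = ∬_D (curl F)_z dA,

where D is the disk x^2 + y^2 ≤ 9.

Compute the curl of F = (-29y (z + 1), 29x (z + 1), 0):
    (∇ × F)_x = ∂F_z/∂y - ∂F_y/∂z = -29x,
    (∇ × F)_y = ∂F_x/∂z - ∂F_z/∂x = -29y,
    (∇ × F)_z = ∂F_y/∂x - ∂F_x/∂y = 58z + 58.

On z = 4, (curl F)_z = 290.

Convert to polar (x = r cos θ, y = r sin θ, dA = r dr dθ); the integrand becomes 290, so

    ∬_D (curl F)_z dA = ∫_0^{2π} ∫_0^{3} (290) · r dr dθ.

Inner (r from 0 to 3): 1305.
Outer (θ from 0 to 2π): 2610π.

Therefore ∮_C F · dr = 2610π.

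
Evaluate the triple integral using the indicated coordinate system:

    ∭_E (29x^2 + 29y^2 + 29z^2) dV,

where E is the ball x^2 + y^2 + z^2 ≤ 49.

In spherical coordinates, x = ρ sin(φ) cos(θ), y = ρ sin(φ) sin(θ), z = ρ cos(φ), and dV = ρ^2 sin(φ) dρ dφ dθ.

The integrand becomes 29ρ^2, so

    ∭_E (29x^2 + 29y^2 + 29z^2) dV = ∫_{0}^{2π} ∫_{0}^{π} ∫_{0}^{7} (29ρ^2) · ρ^2 sin(φ) dρ dφ dθ.

Inner (ρ): 487403sin(φ)/5.
Middle (φ): 974806/5.
Outer (θ): 1949612π/5.

Therefore the triple integral equals 1949612π/5.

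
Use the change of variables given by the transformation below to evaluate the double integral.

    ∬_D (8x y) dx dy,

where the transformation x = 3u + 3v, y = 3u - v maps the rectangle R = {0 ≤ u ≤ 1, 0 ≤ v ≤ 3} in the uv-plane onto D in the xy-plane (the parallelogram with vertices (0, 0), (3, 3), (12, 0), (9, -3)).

Compute the Jacobian determinant of (x, y) with respect to (u, v):

    ∂(x,y)/∂(u,v) = | 3  3 | = (3)(-1) - (3)(3) = -12.
                   | 3  -1 |

Its absolute value is |J| = 12 (the area scaling factor).

Substituting x = 3u + 3v, y = 3u - v into the integrand,

    8x y → 72u^2 + 48u v - 24v^2,

so the integral becomes

    ∬_R (72u^2 + 48u v - 24v^2) · |J| du dv = ∫_0^1 ∫_0^3 (864u^2 + 576u v - 288v^2) dv du.

Inner (v): 2592u^2 + 2592u - 2592.
Outer (u): -432.

Therefore ∬_D (8x y) dx dy = -432.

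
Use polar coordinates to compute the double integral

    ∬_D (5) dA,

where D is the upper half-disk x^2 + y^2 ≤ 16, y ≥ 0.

The region D is 0 ≤ r ≤ 4, 0 ≤ θ ≤ π in polar coordinates, where x = r cos(θ), y = r sin(θ), and dA = r dr dθ.

Under the substitution, the integrand becomes 5, so

    ∬_D (5) dA = ∫_{0}^{π} ∫_{0}^{4} (5) · r dr dθ.

Inner integral (in r): ∫_{0}^{4} (5) · r dr = 40.

Outer integral (in θ): ∫_{0}^{π} (40) dθ = 40π.

Therefore ∬_D (5) dA = 40π.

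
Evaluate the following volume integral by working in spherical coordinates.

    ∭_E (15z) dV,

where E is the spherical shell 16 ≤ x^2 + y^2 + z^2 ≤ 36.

In spherical coordinates, x = ρ sin(φ) cos(θ), y = ρ sin(φ) sin(θ), z = ρ cos(φ), and dV = ρ^2 sin(φ) dρ dφ dθ.

The integrand becomes 15ρ cos(φ), so

    ∭_E (15z) dV = ∫_{0}^{2π} ∫_{0}^{π} ∫_{4}^{6} (15ρ cos(φ)) · ρ^2 sin(φ) dρ dφ dθ.

Inner (ρ): 1950sin(2φ).
Middle (φ): 0.
Outer (θ): 0.

Therefore the triple integral equals 0.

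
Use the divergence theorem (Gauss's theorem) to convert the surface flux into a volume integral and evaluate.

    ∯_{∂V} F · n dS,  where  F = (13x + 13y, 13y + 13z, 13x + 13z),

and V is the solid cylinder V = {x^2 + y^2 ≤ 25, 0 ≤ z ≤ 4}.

By the divergence theorem,

    ∯_{∂V} F · n dS = ∭_V (∇ · F) dV.

Compute the divergence:
    ∇ · F = ∂F_x/∂x + ∂F_y/∂y + ∂F_z/∂z = 13 + 13 + 13 = 39.

In cylindrical coordinates, x = r cos(θ), y = r sin(θ), z = z, dV = r dr dθ dz, with 0 ≤ r ≤ 5, 0 ≤ θ ≤ 2π, 0 ≤ z ≤ 4.

The integrand, after substitution and multiplying by the volume element, becomes (39) · r, so

    ∭_V (∇·F) dV = ∫_0^{2π} ∫_0^{5} ∫_0^{4} (39) · r dz dr dθ.

Inner (z from 0 to 4): 156r.
Middle (r from 0 to 5): 1950.
Outer (θ from 0 to 2π): 3900π.

Therefore ∯_{∂V} F · n dS = 3900π.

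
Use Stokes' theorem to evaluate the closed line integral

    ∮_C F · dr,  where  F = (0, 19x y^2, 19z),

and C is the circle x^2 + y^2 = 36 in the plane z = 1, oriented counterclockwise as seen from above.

Let S be the flat disk x^2 + y^2 ≤ 36 in the plane z = 1, with upward unit normal n̂ = ẑ. By Stokes' theorem,

    ∮_C F · dr = ∬_S (∇ × F) · n̂ dS = ∬_D (curl F)_z dA,

where D is the disk x^2 + y^2 ≤ 36.

Compute the curl of F = (0, 19x y^2, 19z):
    (∇ × F)_x = ∂F_z/∂y - ∂F_y/∂z = 0,
    (∇ × F)_y = ∂F_x/∂z - ∂F_z/∂x = 0,
    (∇ × F)_z = ∂F_y/∂x - ∂F_x/∂y = 19y^2.

On z = 1, (curl F)_z = 19y^2.

Convert to polar (x = r cos θ, y = r sin θ, dA = r dr dθ); the integrand becomes 19r^2sin(θ)^2, so

    ∬_D (curl F)_z dA = ∫_0^{2π} ∫_0^{6} (19r^2sin(θ)^2) · r dr dθ.

Inner (r from 0 to 6): 6156sin(θ)^2.
Outer (θ from 0 to 2π): 6156π.

Therefore ∮_C F · dr = 6156π.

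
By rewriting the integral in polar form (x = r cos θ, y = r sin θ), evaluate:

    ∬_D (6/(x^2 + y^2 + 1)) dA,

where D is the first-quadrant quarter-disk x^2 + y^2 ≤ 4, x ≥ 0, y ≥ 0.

The region D is 0 ≤ r ≤ 2, 0 ≤ θ ≤ π/2 in polar coordinates, where x = r cos(θ), y = r sin(θ), and dA = r dr dθ.

Under the substitution, the integrand becomes 6/(r^2 + 1), so

    ∬_D (6/(x^2 + y^2 + 1)) dA = ∫_{0}^{π/2} ∫_{0}^{2} (6/(r^2 + 1)) · r dr dθ.

Inner integral (in r): ∫_{0}^{2} (6/(r^2 + 1)) · r dr = log(125).

Outer integral (in θ): ∫_{0}^{π/2} (log(125)) dθ = log(125^(π/2)).

Therefore ∬_D (6/(x^2 + y^2 + 1)) dA = log(125^(π/2)).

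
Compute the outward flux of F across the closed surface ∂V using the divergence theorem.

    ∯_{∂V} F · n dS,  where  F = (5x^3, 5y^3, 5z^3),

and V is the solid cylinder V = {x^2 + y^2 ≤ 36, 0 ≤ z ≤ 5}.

By the divergence theorem,

    ∯_{∂V} F · n dS = ∭_V (∇ · F) dV.

Compute the divergence:
    ∇ · F = ∂F_x/∂x + ∂F_y/∂y + ∂F_z/∂z = 15x^2 + 15y^2 + 15z^2.

In cylindrical coordinates, x = r cos(θ), y = r sin(θ), z = z, dV = r dr dθ dz, with 0 ≤ r ≤ 6, 0 ≤ θ ≤ 2π, 0 ≤ z ≤ 5.

The integrand, after substitution and multiplying by the volume element, becomes (15r^2 + 15z^2) · r, so

    ∭_V (∇·F) dV = ∫_0^{2π} ∫_0^{6} ∫_0^{5} (15r^2 + 15z^2) · r dz dr dθ.

Inner (z from 0 to 5): 75r^3 + 625r.
Middle (r from 0 to 6): 35550.
Outer (θ from 0 to 2π): 71100π.

Therefore ∯_{∂V} F · n dS = 71100π.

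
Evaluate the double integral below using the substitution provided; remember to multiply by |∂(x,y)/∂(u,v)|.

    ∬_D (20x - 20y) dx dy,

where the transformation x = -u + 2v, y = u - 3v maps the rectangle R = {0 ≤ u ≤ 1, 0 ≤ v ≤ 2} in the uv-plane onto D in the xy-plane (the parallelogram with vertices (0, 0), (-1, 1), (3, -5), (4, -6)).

Compute the Jacobian determinant of (x, y) with respect to (u, v):

    ∂(x,y)/∂(u,v) = | -1  2 | = (-1)(-3) - (2)(1) = 1.
                   | 1  -3 |

Its absolute value is |J| = 1 (the area scaling factor).

Substituting x = -u + 2v, y = u - 3v into the integrand,

    20x - 20y → -40u + 100v,

so the integral becomes

    ∬_R (-40u + 100v) · |J| du dv = ∫_0^1 ∫_0^2 (-40u + 100v) dv du.

Inner (v): 200 - 80u.
Outer (u): 160.

Therefore ∬_D (20x - 20y) dx dy = 160.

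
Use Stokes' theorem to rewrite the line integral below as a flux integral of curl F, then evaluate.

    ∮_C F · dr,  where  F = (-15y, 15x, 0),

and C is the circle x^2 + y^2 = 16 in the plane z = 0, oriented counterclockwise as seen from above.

Let S be the flat disk x^2 + y^2 ≤ 16 in the plane z = 0, with upward unit normal n̂ = ẑ. By Stokes' theorem,

    ∮_C F · dr = ∬_S (∇ × F) · n̂ dS = ∬_D (curl F)_z dA,

where D is the disk x^2 + y^2 ≤ 16.

Compute the curl of F = (-15y, 15x, 0):
    (∇ × F)_x = ∂F_z/∂y - ∂F_y/∂z = 0,
    (∇ × F)_y = ∂F_x/∂z - ∂F_z/∂x = 0,
    (∇ × F)_z = ∂F_y/∂x - ∂F_x/∂y = 30.

On z = 0, (curl F)_z = 30.

Convert to polar (x = r cos θ, y = r sin θ, dA = r dr dθ); the integrand becomes 30, so

    ∬_D (curl F)_z dA = ∫_0^{2π} ∫_0^{4} (30) · r dr dθ.

Inner (r from 0 to 4): 240.
Outer (θ from 0 to 2π): 480π.

Therefore ∮_C F · dr = 480π.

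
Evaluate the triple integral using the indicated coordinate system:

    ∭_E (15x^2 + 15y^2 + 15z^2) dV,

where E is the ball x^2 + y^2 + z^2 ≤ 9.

In spherical coordinates, x = ρ sin(φ) cos(θ), y = ρ sin(φ) sin(θ), z = ρ cos(φ), and dV = ρ^2 sin(φ) dρ dφ dθ.

The integrand becomes 15ρ^2, so

    ∭_E (15x^2 + 15y^2 + 15z^2) dV = ∫_{0}^{2π} ∫_{0}^{π} ∫_{0}^{3} (15ρ^2) · ρ^2 sin(φ) dρ dφ dθ.

Inner (ρ): 729sin(φ).
Middle (φ): 1458.
Outer (θ): 2916π.

Therefore the triple integral equals 2916π.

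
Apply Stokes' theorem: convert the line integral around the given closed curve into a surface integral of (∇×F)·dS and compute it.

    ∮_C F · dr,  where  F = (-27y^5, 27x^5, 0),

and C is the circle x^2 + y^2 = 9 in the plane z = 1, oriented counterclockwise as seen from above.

Let S be the flat disk x^2 + y^2 ≤ 9 in the plane z = 1, with upward unit normal n̂ = ẑ. By Stokes' theorem,

    ∮_C F · dr = ∬_S (∇ × F) · n̂ dS = ∬_D (curl F)_z dA,

where D is the disk x^2 + y^2 ≤ 9.

Compute the curl of F = (-27y^5, 27x^5, 0):
    (∇ × F)_x = ∂F_z/∂y - ∂F_y/∂z = 0,
    (∇ × F)_y = ∂F_x/∂z - ∂F_z/∂x = 0,
    (∇ × F)_z = ∂F_y/∂x - ∂F_x/∂y = 135x^4 + 135y^4.

On z = 1, (curl F)_z = 135x^4 + 135y^4.

Convert to polar (x = r cos θ, y = r sin θ, dA = r dr dθ); the integrand becomes 135r^4(sin(θ)^4 + cos(θ)^4), so

    ∬_D (curl F)_z dA = ∫_0^{2π} ∫_0^{3} (135r^4(sin(θ)^4 + cos(θ)^4)) · r dr dθ.

Inner (r from 0 to 3): 32805sin(θ)^4/2 + 32805cos(θ)^4/2.
Outer (θ from 0 to 2π): 98415π/4.

Therefore ∮_C F · dr = 98415π/4.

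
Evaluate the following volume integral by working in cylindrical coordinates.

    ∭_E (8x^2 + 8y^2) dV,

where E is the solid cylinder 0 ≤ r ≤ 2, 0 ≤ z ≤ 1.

In cylindrical coordinates, x = r cos(θ), y = r sin(θ), z = z, and dV = r dr dθ dz.

The integrand becomes 8r^2, so

    ∭_E (8x^2 + 8y^2) dV = ∫_{0}^{2π} ∫_{0}^{2} ∫_{0}^{1} (8r^2) · r dz dr dθ.

Inner (z): 8r^3.
Middle (r from 0 to 2): 32.
Outer (θ): 64π.

Therefore the triple integral equals 64π.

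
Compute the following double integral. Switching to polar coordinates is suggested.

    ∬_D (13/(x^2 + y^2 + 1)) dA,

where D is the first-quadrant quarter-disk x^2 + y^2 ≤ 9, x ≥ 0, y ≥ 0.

The region D is 0 ≤ r ≤ 3, 0 ≤ θ ≤ π/2 in polar coordinates, where x = r cos(θ), y = r sin(θ), and dA = r dr dθ.

Under the substitution, the integrand becomes 13/(r^2 + 1), so

    ∬_D (13/(x^2 + y^2 + 1)) dA = ∫_{0}^{π/2} ∫_{0}^{3} (13/(r^2 + 1)) · r dr dθ.

Inner integral (in r): ∫_{0}^{3} (13/(r^2 + 1)) · r dr = 13log(10)/2.

Outer integral (in θ): ∫_{0}^{π/2} (13log(10)/2) dθ = 13π log(10)/4.

Therefore ∬_D (13/(x^2 + y^2 + 1)) dA = 13π log(10)/4.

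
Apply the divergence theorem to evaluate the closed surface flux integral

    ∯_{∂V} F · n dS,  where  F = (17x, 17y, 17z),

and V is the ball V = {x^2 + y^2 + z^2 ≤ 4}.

By the divergence theorem,

    ∯_{∂V} F · n dS = ∭_V (∇ · F) dV.

Compute the divergence:
    ∇ · F = ∂F_x/∂x + ∂F_y/∂y + ∂F_z/∂z = 17 + 17 + 17 = 51.

In spherical coordinates, x = ρ sin(φ) cos(θ), y = ρ sin(φ) sin(θ), z = ρ cos(φ), dV = ρ^2 sin(φ) dρ dφ dθ, with 0 ≤ ρ ≤ 2, 0 ≤ φ ≤ π, 0 ≤ θ ≤ 2π.

The integrand, after substitution and multiplying by the volume element, becomes (51) · ρ^2 sin(φ), so

    ∭_V (∇·F) dV = ∫_0^{2π} ∫_0^{π} ∫_0^{2} (51) · ρ^2 sin(φ) dρ dφ dθ.

Inner (ρ from 0 to 2): 136sin(φ).
Middle (φ from 0 to π): 272.
Outer (θ from 0 to 2π): 544π.

Therefore ∯_{∂V} F · n dS = 544π.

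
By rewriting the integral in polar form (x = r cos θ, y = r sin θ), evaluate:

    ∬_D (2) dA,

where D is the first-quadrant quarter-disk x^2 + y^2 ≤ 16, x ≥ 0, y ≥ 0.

The region D is 0 ≤ r ≤ 4, 0 ≤ θ ≤ π/2 in polar coordinates, where x = r cos(θ), y = r sin(θ), and dA = r dr dθ.

Under the substitution, the integrand becomes 2, so

    ∬_D (2) dA = ∫_{0}^{π/2} ∫_{0}^{4} (2) · r dr dθ.

Inner integral (in r): ∫_{0}^{4} (2) · r dr = 16.

Outer integral (in θ): ∫_{0}^{π/2} (16) dθ = 8π.

Therefore ∬_D (2) dA = 8π.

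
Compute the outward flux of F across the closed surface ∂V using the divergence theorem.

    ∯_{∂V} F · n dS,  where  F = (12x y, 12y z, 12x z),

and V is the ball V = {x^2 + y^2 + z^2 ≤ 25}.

By the divergence theorem,

    ∯_{∂V} F · n dS = ∭_V (∇ · F) dV.

Compute the divergence:
    ∇ · F = ∂F_x/∂x + ∂F_y/∂y + ∂F_z/∂z = 12y + 12z + 12x = 12x + 12y + 12z.

In spherical coordinates, x = ρ sin(φ) cos(θ), y = ρ sin(φ) sin(θ), z = ρ cos(φ), dV = ρ^2 sin(φ) dρ dφ dθ, with 0 ≤ ρ ≤ 5, 0 ≤ φ ≤ π, 0 ≤ θ ≤ 2π.

The integrand, after substitution and multiplying by the volume element, becomes (12ρ (sqrt(2)sin(φ)sin(θ + π/4) + cos(φ))) · ρ^2 sin(φ), so

    ∭_V (∇·F) dV = ∫_0^{2π} ∫_0^{π} ∫_0^{5} (12ρ (sqrt(2)sin(φ)sin(θ + π/4) + cos(φ))) · ρ^2 sin(φ) dρ dφ dθ.

Inner (ρ from 0 to 5): 1875(sqrt(2)sin(φ)sin(θ + π/4) + cos(φ))sin(φ).
Middle (φ from 0 to π): 1875sqrt(2)π sin(θ + π/4)/2.
Outer (θ from 0 to 2π): 0.

Therefore ∯_{∂V} F · n dS = 0.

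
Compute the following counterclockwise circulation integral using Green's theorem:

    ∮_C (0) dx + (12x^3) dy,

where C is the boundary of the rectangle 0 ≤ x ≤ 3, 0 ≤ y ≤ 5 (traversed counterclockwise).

Green's theorem converts the closed line integral into a double integral over the enclosed region D:

    ∮_C P dx + Q dy = ∬_D (∂Q/∂x - ∂P/∂y) dA.

Here P = 0, Q = 12x^3, so

    ∂Q/∂x = 36x^2,    ∂P/∂y = 0,
    ∂Q/∂x - ∂P/∂y = 36x^2.

D is the region 0 ≤ x ≤ 3, 0 ≤ y ≤ 5. Evaluating the double integral:

    ∬_D (36x^2) dA = ∫_0^{3} ∫_0^{5} (36x^2) dy dx.

Inner (y from 0 to 5): 180x^2.
Outer (x from 0 to 3): 1620.

Therefore ∮_C P dx + Q dy = 1620.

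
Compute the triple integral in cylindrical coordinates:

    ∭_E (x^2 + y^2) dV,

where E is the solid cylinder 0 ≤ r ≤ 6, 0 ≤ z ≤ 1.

In cylindrical coordinates, x = r cos(θ), y = r sin(θ), z = z, and dV = r dr dθ dz.

The integrand becomes r^2, so

    ∭_E (x^2 + y^2) dV = ∫_{0}^{2π} ∫_{0}^{6} ∫_{0}^{1} (r^2) · r dz dr dθ.

Inner (z): r^3.
Middle (r from 0 to 6): 324.
Outer (θ): 648π.

Therefore the triple integral equals 648π.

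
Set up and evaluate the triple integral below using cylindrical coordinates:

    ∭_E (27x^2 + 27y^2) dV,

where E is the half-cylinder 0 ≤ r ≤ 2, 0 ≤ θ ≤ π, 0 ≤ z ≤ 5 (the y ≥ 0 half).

In cylindrical coordinates, x = r cos(θ), y = r sin(θ), z = z, and dV = r dr dθ dz.

The integrand becomes 27r^2, so

    ∭_E (27x^2 + 27y^2) dV = ∫_{0}^{π} ∫_{0}^{2} ∫_{0}^{5} (27r^2) · r dz dr dθ.

Inner (z): 135r^3.
Middle (r from 0 to 2): 540.
Outer (θ): 540π.

Therefore the triple integral equals 540π.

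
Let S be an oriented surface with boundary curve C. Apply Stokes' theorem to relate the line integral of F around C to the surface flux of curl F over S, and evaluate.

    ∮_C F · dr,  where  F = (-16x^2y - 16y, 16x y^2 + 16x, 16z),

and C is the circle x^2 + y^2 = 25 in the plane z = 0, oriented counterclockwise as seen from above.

Let S be the flat disk x^2 + y^2 ≤ 25 in the plane z = 0, with upward unit normal n̂ = ẑ. By Stokes' theorem,

    ∮_C F · dr = ∬_S (∇ × F) · n̂ dS = ∬_D (curl F)_z dA,

where D is the disk x^2 + y^2 ≤ 25.

Compute the curl of F = (-16x^2y - 16y, 16x y^2 + 16x, 16z):
    (∇ × F)_x = ∂F_z/∂y - ∂F_y/∂z = 0,
    (∇ × F)_y = ∂F_x/∂z - ∂F_z/∂x = 0,
    (∇ × F)_z = ∂F_y/∂x - ∂F_x/∂y = 16x^2 + 16y^2 + 32.

On z = 0, (curl F)_z = 16x^2 + 16y^2 + 32.

Convert to polar (x = r cos θ, y = r sin θ, dA = r dr dθ); the integrand becomes 16r^2 + 32, so

    ∬_D (curl F)_z dA = ∫_0^{2π} ∫_0^{5} (16r^2 + 32) · r dr dθ.

Inner (r from 0 to 5): 2900.
Outer (θ from 0 to 2π): 5800π.

Therefore ∮_C F · dr = 5800π.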